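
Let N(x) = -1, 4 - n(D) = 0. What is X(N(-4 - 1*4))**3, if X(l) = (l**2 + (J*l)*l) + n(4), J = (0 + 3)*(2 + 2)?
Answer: 4913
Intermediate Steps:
n(D) = 4 (n(D) = 4 - 1*0 = 4 + 0 = 4)
J = 12 (J = 3*4 = 12)
X(l) = 4 + 13*l**2 (X(l) = (l**2 + (12*l)*l) + 4 = (l**2 + 12*l**2) + 4 = 13*l**2 + 4 = 4 + 13*l**2)
X(N(-4 - 1*4))**3 = (4 + 13*(-1)**2)**3 = (4 + 13*1)**3 = (4 + 13)**3 = 17**3 = 4913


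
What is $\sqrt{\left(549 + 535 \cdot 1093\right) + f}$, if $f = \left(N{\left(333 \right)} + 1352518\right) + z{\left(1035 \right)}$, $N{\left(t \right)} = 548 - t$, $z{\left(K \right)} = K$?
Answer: $8 \sqrt{30298} \approx 1392.5$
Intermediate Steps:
$f = 1353768$ ($f = \left(\left(548 - 333\right) + 1352518\right) + 1035 = \left(215 + 1352518\right) + 1035 = 1352733 + 1035 = 1353768$)
$\sqrt{\left(549 + 535 \cdot 1093\right) + f} = \sqrt{\left(549 + 535 \cdot 1093\right) + 1353768} = \sqrt{\left(549 + 584755\right) + 1353768} = \sqrt{585304 + 1353768} = \sqrt{1939072} = 8 \sqrt{30298}$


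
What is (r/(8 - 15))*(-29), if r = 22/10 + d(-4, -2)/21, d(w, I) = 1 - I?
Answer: 2378/245 ≈ 9.7061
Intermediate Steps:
r = 82/35 (r = 22/10 + (1 - 1*(-2))/21 = 22*(1/10) + (1 + 2)*(1/21) = 11/5 + 3*(1/21) = 11/5 + 1/7 = 82/35 ≈ 2.3429)
(r/(8 - 15))*(-29) = (82/(35*(8 - 15)))*(-29) = ((82/35)/(-7))*(-29) = ((82/35)*(-1/7))*(-29) = -82/245*(-29) = 2378/245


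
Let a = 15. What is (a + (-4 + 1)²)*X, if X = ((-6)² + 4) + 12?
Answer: 1248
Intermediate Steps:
X = 52 (X = (36 + 4) + 12 = 40 + 12 = 52)
(a + (-4 + 1)²)*X = (15 + (-4 + 1)²)*52 = (15 + (-3)²)*52 = (15 + 9)*52 = 24*52 = 1248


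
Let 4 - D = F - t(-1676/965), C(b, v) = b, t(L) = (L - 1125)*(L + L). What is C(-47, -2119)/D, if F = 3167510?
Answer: 43767575/2946016141898 ≈ 1.4857e-5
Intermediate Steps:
t(L) = 2*L*(-1125 + L) (t(L) = (-1125 + L)*(2*L) = 2*L*(-1125 + L))
D = -2946016141898/931225 (D = 4 - (3167510 - 2*(-1676/965)*(-1125 - 1676/965)) = 4 - (3167510 - 2*(-1676*1/965)*(-1125 - 1676*1/965)) = 4 - (3167510 - 2*(-1676)*(-1125 - 1676/965)/965) = 4 - (3167510 - 2*(-1676)*(-1087301)/(965*965)) = 4 - (3167510 - 1*3644632952/931225) = 4 - (3167510 - 3644632952/931225) = 4 - 1*2946019866798/931225 = 4 - 2946019866798/931225 = -2946016141898/931225 ≈ -3.1636e+6)
C(-47, -2119)/D = -47/(-2946016141898/931225) = -47*(-931225/2946016141898) = 43767575/2946016141898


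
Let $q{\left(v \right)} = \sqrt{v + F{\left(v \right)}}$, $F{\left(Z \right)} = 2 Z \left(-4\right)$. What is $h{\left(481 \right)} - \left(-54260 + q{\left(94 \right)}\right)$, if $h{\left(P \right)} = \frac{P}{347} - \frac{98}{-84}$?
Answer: $\frac{112974635}{2082} - i \sqrt{658} \approx 54263.0 - 25.652 i$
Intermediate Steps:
$F{\left(Z \right)} = - 8 Z$
$h{\left(P \right)} = \frac{7}{6} + \frac{P}{347}$ ($h{\left(P \right)} = P \frac{1}{347} - - \frac{7}{6} = \frac{P}{347} + \frac{7}{6} = \frac{7}{6} + \frac{P}{347}$)
$q{\left(v \right)} = \sqrt{7} \sqrt{- v}$ ($q{\left(v \right)} = \sqrt{v - 8 v} = \sqrt{- 7 v} = \sqrt{7} \sqrt{- v}$)
$h{\left(481 \right)} - \left(-54260 + q{\left(94 \right)}\right) = \left(\frac{7}{6} + \frac{1}{347} \cdot 481\right) - \left(-54260 + \sqrt{7} \sqrt{\left(-1\right) 94}\right) = \left(\frac{7}{6} + \frac{481}{347}\right) - \left(-54260 + \sqrt{7} \sqrt{-94}\right) = \frac{5315}{2082} - \left(-54260 + \sqrt{7} i \sqrt{94}\right) = \frac{5315}{2082} - \left(-54260 + i \sqrt{658}\right) = \frac{5315}{2082} + \left(54260 - i \sqrt{658}\right) = \frac{112974635}{2082} - i \sqrt{658}$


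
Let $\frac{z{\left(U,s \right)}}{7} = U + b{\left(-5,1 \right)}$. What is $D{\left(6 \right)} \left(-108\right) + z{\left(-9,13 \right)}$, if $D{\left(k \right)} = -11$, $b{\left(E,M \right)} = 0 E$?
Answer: $1125$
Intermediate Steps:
$b{\left(E,M \right)} = 0$
$z{\left(U,s \right)} = 7 U$ ($z{\left(U,s \right)} = 7 \left(U + 0\right) = 7 U$)
$D{\left(6 \right)} \left(-108\right) + z{\left(-9,13 \right)} = \left(-11\right) \left(-108\right) + 7 \left(-9\right) = 1188 - 63 = 1125$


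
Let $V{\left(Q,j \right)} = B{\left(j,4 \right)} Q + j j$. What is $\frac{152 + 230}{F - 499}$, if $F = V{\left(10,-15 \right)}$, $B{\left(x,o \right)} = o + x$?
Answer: $- \frac{191}{192} \approx -0.99479$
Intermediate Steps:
$V{\left(Q,j \right)} = j^{2} + Q \left(4 + j\right)$ ($V{\left(Q,j \right)} = \left(4 + j\right) Q + j j = Q \left(4 + j\right) + j^{2} = j^{2} + Q \left(4 + j\right)$)
$F = 115$ ($F = \left(-15\right)^{2} + 10 \left(4 - 15\right) = 225 + 10 \left(-11\right) = 225 - 110 = 115$)
$\frac{152 + 230}{F - 499} = \frac{152 + 230}{115 - 499} = \frac{382}{-384} = 382 \left(- \frac{1}{384}\right) = - \frac{191}{192}$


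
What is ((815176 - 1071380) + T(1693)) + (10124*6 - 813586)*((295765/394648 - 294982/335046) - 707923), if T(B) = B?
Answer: 17617492187074748286793/33056308452 ≈ 5.3295e+11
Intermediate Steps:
((815176 - 1071380) + T(1693)) + (10124*6 - 813586)*((295765/394648 - 294982/335046) - 707923) = ((815176 - 1071380) + 1693) + (10124*6 - 813586)*((295765/394648 - 294982/335046) - 707923) = (-256204 + 1693) + (60744 - 813586)*((295765*(1/394648) - 294982*1/335046) - 707923) = -254511 - 752842*((295765/394648 - 147491/167523) - 707923) = -254511 - 752842*(-8659588073/66112616904 - 707923) = -254511 - 752842*(-46802650756118465/66112616904) = -254511 + 17617500600268868713765/33056308452 = 17617492187074748286793/33056308452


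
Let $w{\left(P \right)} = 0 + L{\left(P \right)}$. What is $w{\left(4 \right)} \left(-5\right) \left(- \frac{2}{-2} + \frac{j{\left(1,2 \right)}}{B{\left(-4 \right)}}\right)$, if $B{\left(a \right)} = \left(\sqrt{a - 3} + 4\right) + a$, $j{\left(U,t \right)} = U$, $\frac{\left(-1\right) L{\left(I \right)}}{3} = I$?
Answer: $60 - \frac{60 i \sqrt{7}}{7} \approx 60.0 - 22.678 i$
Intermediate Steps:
$L{\left(I \right)} = - 3 I$
$B{\left(a \right)} = 4 + a + \sqrt{-3 + a}$ ($B{\left(a \right)} = \left(\sqrt{-3 + a} + 4\right) + a = \left(4 + \sqrt{-3 + a}\right) + a = 4 + a + \sqrt{-3 + a}$)
$w{\left(P \right)} = - 3 P$ ($w{\left(P \right)} = 0 - 3 P = - 3 P$)
$w{\left(4 \right)} \left(-5\right) \left(- \frac{2}{-2} + \frac{j{\left(1,2 \right)}}{B{\left(-4 \right)}}\right) = \left(-3\right) 4 \left(-5\right) \left(- \frac{2}{-2} + 1 \frac{1}{4 - 4 + \sqrt{-3 - 4}}\right) = \left(-12\right) \left(-5\right) \left(\left(-2\right) \left(- \frac{1}{2}\right) + 1 \frac{1}{4 - 4 + \sqrt{-7}}\right) = 60 \left(1 + 1 \frac{1}{4 - 4 + i \sqrt{7}}\right) = 60 \left(1 + 1 \frac{1}{i \sqrt{7}}\right) = 60 \left(1 + 1 \left(- \frac{i \sqrt{7}}{7}\right)\right) = 60 \left(1 - \frac{i \sqrt{7}}{7}\right) = 60 - \frac{60 i \sqrt{7}}{7}$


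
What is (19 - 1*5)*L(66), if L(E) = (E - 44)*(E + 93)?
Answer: 48972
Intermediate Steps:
L(E) = (-44 + E)*(93 + E)
(19 - 1*5)*L(66) = (19 - 1*5)*(-4092 + 66² + 49*66) = (19 - 5)*(-4092 + 4356 + 3234) = 14*3498 = 48972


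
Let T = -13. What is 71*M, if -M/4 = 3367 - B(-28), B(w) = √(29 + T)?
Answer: -955092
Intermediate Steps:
B(w) = 4 (B(w) = √(29 - 13) = √16 = 4)
M = -13452 (M = -4*(3367 - 1*4) = -4*(3367 - 4) = -4*3363 = -13452)
71*M = 71*(-13452) = -955092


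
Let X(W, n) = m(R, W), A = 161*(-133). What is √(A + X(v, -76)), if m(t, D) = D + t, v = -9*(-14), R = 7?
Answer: 4*I*√1330 ≈ 145.88*I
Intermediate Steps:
A = -21413
v = 126
X(W, n) = 7 + W (X(W, n) = W + 7 = 7 + W)
√(A + X(v, -76)) = √(-21413 + (7 + 126)) = √(-21413 + 133) = √(-21280) = 4*I*√1330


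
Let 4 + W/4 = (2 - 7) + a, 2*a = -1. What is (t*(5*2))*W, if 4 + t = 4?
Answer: 0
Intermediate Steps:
a = -½ (a = (½)*(-1) = -½ ≈ -0.50000)
t = 0 (t = -4 + 4 = 0)
W = -38 (W = -16 + 4*((2 - 7) - ½) = -16 + 4*(-5 - ½) = -16 + 4*(-11/2) = -16 - 22 = -38)
(t*(5*2))*W = (0*(5*2))*(-38) = (0*10)*(-38) = 0*(-38) = 0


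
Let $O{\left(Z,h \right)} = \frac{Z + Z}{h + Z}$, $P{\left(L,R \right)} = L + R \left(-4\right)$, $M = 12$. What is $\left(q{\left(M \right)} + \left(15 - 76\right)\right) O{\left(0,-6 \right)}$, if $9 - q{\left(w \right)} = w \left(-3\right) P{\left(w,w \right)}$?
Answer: $0$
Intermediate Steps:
$P{\left(L,R \right)} = L - 4 R$
$O{\left(Z,h \right)} = \frac{2 Z}{Z + h}$
$q{\left(w \right)} = 9 - 9 w^{2}$ ($q{\left(w \right)} = 9 - w \left(-3\right) \left(w - 4 w\right) = 9 - - 3 w \left(- 3 w\right) = 9 - 9 w^{2}$)
$\left(q{\left(M \right)} + \left(15 - 76\right)\right) O{\left(0,-6 \right)} = \left(\left(9 - 9 \cdot 12^{2}\right) + \left(15 - 76\right)\right) 2 \cdot 0 \frac{1}{0 - 6} = \left(\left(9 - 1296\right) + \left(15 - 76\right)\right) 2 \cdot 0 \frac{1}{-6} = \left(\left(9 - 1296\right) - 61\right) 2 \cdot 0 \left(- \frac{1}{6}\right) = \left(-1287 - 61\right) 0 = \left(-1348\right) 0 = 0$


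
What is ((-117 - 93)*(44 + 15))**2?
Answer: 153512100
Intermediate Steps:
((-117 - 93)*(44 + 15))**2 = (-210*59)**2 = (-12390)**2 = 153512100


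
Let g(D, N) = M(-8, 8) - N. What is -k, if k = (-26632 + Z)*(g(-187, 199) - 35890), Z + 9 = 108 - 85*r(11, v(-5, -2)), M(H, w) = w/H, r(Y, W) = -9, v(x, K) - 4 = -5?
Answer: -929967120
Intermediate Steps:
v(x, K) = -1 (v(x, K) = 4 - 5 = -1)
g(D, N) = -1 - N (g(D, N) = 8/(-8) - N = 8*(-⅛) - N = -1 - N)
Z = 864 (Z = -9 + (108 - 85*(-9)) = -9 + (108 + 765) = -9 + 873 = 864)
k = 929967120 (k = (-26632 + 864)*((-1 - 1*199) - 35890) = -25768*((-1 - 199) - 35890) = -25768*(-200 - 35890) = -25768*(-36090) = 929967120)
-k = -1*929967120 = -929967120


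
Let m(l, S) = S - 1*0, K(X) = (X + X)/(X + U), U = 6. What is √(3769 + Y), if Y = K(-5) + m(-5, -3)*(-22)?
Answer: 15*√17 ≈ 61.847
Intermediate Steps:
K(X) = 2*X/(6 + X) (K(X) = (X + X)/(X + 6) = (2*X)/(6 + X) = 2*X/(6 + X))
m(l, S) = S (m(l, S) = S + 0 = S)
Y = 56 (Y = 2*(-5)/(6 - 5) - 3*(-22) = 2*(-5)/1 + 66 = 2*(-5)*1 + 66 = -10 + 66 = 56)
√(3769 + Y) = √(3769 + 56) = √3825 = 15*√17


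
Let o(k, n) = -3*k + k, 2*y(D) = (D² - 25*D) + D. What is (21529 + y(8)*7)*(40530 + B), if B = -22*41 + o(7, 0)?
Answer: 835102734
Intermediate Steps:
y(D) = D²/2 - 12*D (y(D) = ((D² - 25*D) + D)/2 = (D² - 24*D)/2 = D²/2 - 12*D)
o(k, n) = -2*k
B = -916 (B = -22*41 - 2*7 = -902 - 14 = -916)
(21529 + y(8)*7)*(40530 + B) = (21529 + ((½)*8*(-24 + 8))*7)*(40530 - 916) = (21529 + ((½)*8*(-16))*7)*39614 = (21529 - 64*7)*39614 = (21529 - 448)*39614 = 21081*39614 = 835102734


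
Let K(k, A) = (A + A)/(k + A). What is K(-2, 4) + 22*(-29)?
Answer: -634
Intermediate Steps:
K(k, A) = 2*A/(A + k) (K(k, A) = (2*A)/(A + k) = 2*A/(A + k))
K(-2, 4) + 22*(-29) = 2*4/(4 - 2) + 22*(-29) = 2*4/2 - 638 = 2*4*(1/2) - 638 = 4 - 638 = -634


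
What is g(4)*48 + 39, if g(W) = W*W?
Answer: 807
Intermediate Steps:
g(W) = W²
g(4)*48 + 39 = 4²*48 + 39 = 16*48 + 39 = 768 + 39 = 807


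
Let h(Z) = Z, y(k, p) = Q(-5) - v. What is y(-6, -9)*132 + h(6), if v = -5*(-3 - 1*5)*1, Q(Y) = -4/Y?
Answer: -25842/5 ≈ -5168.4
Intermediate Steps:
v = 40 (v = -5*(-3 - 5)*1 = -5*(-8)*1 = 40*1 = 40)
y(k, p) = -196/5 (y(k, p) = -4/(-5) - 1*40 = -4*(-⅕) - 40 = ⅘ - 40 = -196/5)
y(-6, -9)*132 + h(6) = -196/5*132 + 6 = -25872/5 + 6 = -25842/5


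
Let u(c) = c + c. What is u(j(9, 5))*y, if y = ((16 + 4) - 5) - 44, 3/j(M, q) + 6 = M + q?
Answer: -87/4 ≈ -21.750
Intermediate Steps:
j(M, q) = 3/(-6 + M + q) (j(M, q) = 3/(-6 + (M + q)) = 3/(-6 + M + q))
u(c) = 2*c
y = -29 (y = (20 - 5) - 44 = 15 - 44 = -29)
u(j(9, 5))*y = (2*(3/(-6 + 9 + 5)))*(-29) = (2*(3/8))*(-29) = (¾)*(-29) = -87/4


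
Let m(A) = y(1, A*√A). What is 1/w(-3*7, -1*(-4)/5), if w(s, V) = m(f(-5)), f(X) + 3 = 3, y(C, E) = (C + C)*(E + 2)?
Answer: ¼ ≈ 0.25000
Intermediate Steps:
y(C, E) = 2*C*(2 + E) (y(C, E) = (2*C)*(2 + E) = 2*C*(2 + E))
f(X) = 0 (f(X) = -3 + 3 = 0)
m(A) = 4 + 2*A^(3/2) (m(A) = 2*1*(2 + A*√A) = 2*1*(2 + A^(3/2)) = 4 + 2*A^(3/2))
w(s, V) = 4 (w(s, V) = 4 + 2*0^(3/2) = 4 + 2*0 = 4 + 0 = 4)
1/w(-3*7, -1*(-4)/5) = 1/4 = ¼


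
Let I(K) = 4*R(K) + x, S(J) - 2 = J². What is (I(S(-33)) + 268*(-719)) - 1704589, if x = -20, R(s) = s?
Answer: -1892937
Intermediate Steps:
S(J) = 2 + J²
I(K) = -20 + 4*K (I(K) = 4*K - 20 = -20 + 4*K)
(I(S(-33)) + 268*(-719)) - 1704589 = ((-20 + 4*(2 + (-33)²)) + 268*(-719)) - 1704589 = ((-20 + 4*(2 + 1089)) - 192692) - 1704589 = ((-20 + 4*1091) - 192692) - 1704589 = ((-20 + 4364) - 192692) - 1704589 = (4344 - 192692) - 1704589 = -188348 - 1704589 = -1892937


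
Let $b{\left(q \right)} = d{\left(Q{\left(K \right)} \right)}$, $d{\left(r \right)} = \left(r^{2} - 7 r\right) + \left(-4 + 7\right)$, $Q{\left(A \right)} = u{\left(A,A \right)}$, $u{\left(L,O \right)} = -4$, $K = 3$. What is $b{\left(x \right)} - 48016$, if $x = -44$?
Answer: $-47969$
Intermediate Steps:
$Q{\left(A \right)} = -4$
$d{\left(r \right)} = 3 + r^{2} - 7 r$ ($d{\left(r \right)} = \left(r^{2} - 7 r\right) + 3 = 3 + r^{2} - 7 r$)
$b{\left(q \right)} = 47$ ($b{\left(q \right)} = 3 + \left(-4\right)^{2} - -28 = 3 + 16 + 28 = 47$)
$b{\left(x \right)} - 48016 = 47 - 48016 = -47969$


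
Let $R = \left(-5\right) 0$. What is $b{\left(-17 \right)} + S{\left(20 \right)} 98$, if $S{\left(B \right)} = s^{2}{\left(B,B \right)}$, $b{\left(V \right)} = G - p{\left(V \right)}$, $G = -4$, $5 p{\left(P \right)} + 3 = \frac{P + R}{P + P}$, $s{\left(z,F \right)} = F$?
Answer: $\frac{78393}{2} \approx 39197.0$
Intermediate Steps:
$R = 0$
$p{\left(P \right)} = - \frac{1}{2}$ ($p{\left(P \right)} = - \frac{3}{5} + \frac{\left(P + 0\right) \frac{1}{P + P}}{5} = - \frac{3}{5} + \frac{P \frac{1}{2 P}}{5} = - \frac{3}{5} + \frac{1}{5} \cdot \frac{1}{2} = - \frac{3}{5} + \frac{1}{10} = - \frac{1}{2}$)
$b{\left(V \right)} = - \frac{7}{2}$ ($b{\left(V \right)} = -4 - - \frac{1}{2} = -4 + \frac{1}{2} = - \frac{7}{2}$)
$S{\left(B \right)} = B^{2}$
$b{\left(-17 \right)} + S{\left(20 \right)} 98 = - \frac{7}{2} + 20^{2} \cdot 98 = - \frac{7}{2} + 400 \cdot 98 = - \frac{7}{2} + 39200 = \frac{78393}{2}$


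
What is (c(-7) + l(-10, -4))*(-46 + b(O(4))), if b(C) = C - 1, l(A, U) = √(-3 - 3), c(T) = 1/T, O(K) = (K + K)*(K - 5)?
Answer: 55/7 - 55*I*√6 ≈ 7.8571 - 134.72*I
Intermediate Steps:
O(K) = 2*K*(-5 + K) (O(K) = (2*K)*(-5 + K) = 2*K*(-5 + K))
l(A, U) = I*√6 (l(A, U) = √(-6) = I*√6)
b(C) = -1 + C
(c(-7) + l(-10, -4))*(-46 + b(O(4))) = (1/(-7) + I*√6)*(-46 + (-1 + 2*4*(-5 + 4))) = (-⅐ + I*√6)*(-46 + (-1 + 2*4*(-1))) = (-⅐ + I*√6)*(-46 + (-1 - 8)) = (-⅐ + I*√6)*(-46 - 9) = (-⅐ + I*√6)*(-55) = 55/7 - 55*I*√6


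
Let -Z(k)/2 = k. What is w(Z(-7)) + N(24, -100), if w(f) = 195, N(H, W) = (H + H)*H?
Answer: 1347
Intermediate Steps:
N(H, W) = 2*H² (N(H, W) = (2*H)*H = 2*H²)
Z(k) = -2*k
w(Z(-7)) + N(24, -100) = 195 + 2*24² = 195 + 2*576 = 195 + 1152 = 1347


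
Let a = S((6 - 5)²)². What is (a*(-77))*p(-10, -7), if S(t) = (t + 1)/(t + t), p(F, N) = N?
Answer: 539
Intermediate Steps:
S(t) = (1 + t)/(2*t) (S(t) = (1 + t)/((2*t)) = (1 + t)*(1/(2*t)) = (1 + t)/(2*t))
a = 1 (a = ((1 + (6 - 5)²)/(2*((6 - 5)²)))² = ((1 + 1²)/(2*(1²)))² = ((½)*(1 + 1)/1)² = ((½)*1*2)² = 1² = 1)
(a*(-77))*p(-10, -7) = (1*(-77))*(-7) = -77*(-7) = 539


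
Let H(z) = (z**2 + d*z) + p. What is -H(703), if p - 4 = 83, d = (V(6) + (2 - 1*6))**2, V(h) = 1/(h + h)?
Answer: -72731551/144 ≈ -5.0508e+5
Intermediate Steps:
V(h) = 1/(2*h)
d = 2209/144 (d = ((1/2)/6 + (2 - 1*6))**2 = ((1/2)*(1/6) + (2 - 6))**2 = (1/12 - 4)**2 = (-47/12)**2 = 2209/144 ≈ 15.340)
p = 87 (p = 4 + 83 = 87)
H(z) = 87 + z**2 + 2209*z/144 (H(z) = (z**2 + 2209*z/144) + 87 = 87 + z**2 + 2209*z/144)
-H(703) = -(87 + 703**2 + (2209/144)*703) = -(87 + 494209 + 1552927/144) = -1*72731551/144 = -72731551/144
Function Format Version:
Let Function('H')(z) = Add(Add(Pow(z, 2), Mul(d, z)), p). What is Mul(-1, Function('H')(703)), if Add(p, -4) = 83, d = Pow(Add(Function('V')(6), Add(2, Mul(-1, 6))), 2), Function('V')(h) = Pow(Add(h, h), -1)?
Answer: Rational(-72731551, 144) ≈ -5.0508e+5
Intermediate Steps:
Function('V')(h) = Mul(Rational(1, 2), Pow(h, -1)) (Function('V')(h) = Pow(Mul(2, h), -1) = Mul(Rational(1, 2), Pow(h, -1)))
d = Rational(2209, 144) (d = Pow(Add(Mul(Rational(1, 2), Pow(6, -1)), Add(2, Mul(-1, 6))), 2) = Pow(Add(Mul(Rational(1, 2), Rational(1, 6)), Add(2, -6)), 2) = Pow(Add(Rational(1, 12), -4), 2) = Pow(Rational(-47, 12), 2) = Rational(2209, 144) ≈ 15.340)
p = 87 (p = Add(4, 83) = 87)
Function('H')(z) = Add(87, Pow(z, 2), Mul(Rational(2209, 144), z)) (Function('H')(z) = Add(Add(Pow(z, 2), Mul(Rational(2209, 144), z)), 87) = Add(87, Pow(z, 2), Mul(Rational(2209, 144), z)))
Mul(-1, Function('H')(703)) = Mul(-1, Add(87, Pow(703, 2), Mul(Rational(2209, 144), 703))) = Mul(-1, Add(87, 494209, Rational(1552927, 144))) = Mul(-1, Rational(72731551, 144)) = Rational(-72731551, 144)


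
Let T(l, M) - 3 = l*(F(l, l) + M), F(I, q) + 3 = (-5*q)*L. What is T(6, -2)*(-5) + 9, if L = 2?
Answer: 1944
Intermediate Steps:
F(I, q) = -3 - 10*q (F(I, q) = -3 - 5*q*2 = -3 - 10*q)
T(l, M) = 3 + l*(-3 + M - 10*l) (T(l, M) = 3 + l*((-3 - 10*l) + M) = 3 + l*(-3 + M - 10*l))
T(6, -2)*(-5) + 9 = (3 - 2*6 - 1*6*(3 + 10*6))*(-5) + 9 = (3 - 12 - 1*6*(3 + 60))*(-5) + 9 = (3 - 12 - 1*6*63)*(-5) + 9 = (3 - 12 - 378)*(-5) + 9 = -387*(-5) + 9 = 1935 + 9 = 1944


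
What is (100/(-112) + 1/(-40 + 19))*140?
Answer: -395/3 ≈ -131.67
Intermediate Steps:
(100/(-112) + 1/(-40 + 19))*140 = (100*(-1/112) + 1/(-21))*140 = (-25/28 - 1/21)*140 = -79/84*140 = -395/3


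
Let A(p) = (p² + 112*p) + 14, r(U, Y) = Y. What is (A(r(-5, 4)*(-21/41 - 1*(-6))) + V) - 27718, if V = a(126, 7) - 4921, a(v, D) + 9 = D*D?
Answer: -49832585/1681 ≈ -29645.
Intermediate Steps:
a(v, D) = -9 + D² (a(v, D) = -9 + D*D = -9 + D²)
V = -4881 (V = (-9 + 7²) - 4921 = (-9 + 49) - 4921 = 40 - 4921 = -4881)
A(p) = 14 + p² + 112*p
(A(r(-5, 4)*(-21/41 - 1*(-6))) + V) - 27718 = ((14 + (4*(-21/41 - 1*(-6)))² + 112*(4*(-21/41 - 1*(-6)))) - 4881) - 27718 = ((14 + (4*(-21*1/41 + 6))² + 112*(4*(-21*1/41 + 6))) - 4881) - 27718 = ((14 + (4*(-21/41 + 6))² + 112*(4*(-21/41 + 6))) - 4881) - 27718 = ((14 + (4*(225/41))² + 112*(4*(225/41))) - 4881) - 27718 = ((14 + (900/41)² + 112*(900/41)) - 4881) - 27718 = ((14 + 810000/1681 + 100800/41) - 4881) - 27718 = (4966334/1681 - 4881) - 27718 = -3238627/1681 - 27718 = -49832585/1681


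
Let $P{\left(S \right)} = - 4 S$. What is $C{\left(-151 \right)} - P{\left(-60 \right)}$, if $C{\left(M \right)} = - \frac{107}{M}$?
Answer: $- \frac{36133}{151} \approx -239.29$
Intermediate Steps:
$C{\left(-151 \right)} - P{\left(-60 \right)} = - \frac{107}{-151} - \left(-4\right) \left(-60\right) = \left(-107\right) \left(- \frac{1}{151}\right) - 240 = \frac{107}{151} - 240 = - \frac{36133}{151}$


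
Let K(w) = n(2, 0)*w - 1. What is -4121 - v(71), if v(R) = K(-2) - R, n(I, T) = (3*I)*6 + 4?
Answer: -3969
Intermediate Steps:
n(I, T) = 4 + 18*I (n(I, T) = 18*I + 4 = 4 + 18*I)
K(w) = -1 + 40*w (K(w) = (4 + 18*2)*w - 1 = (4 + 36)*w - 1 = 40*w - 1 = -1 + 40*w)
v(R) = -81 - R (v(R) = (-1 + 40*(-2)) - R = (-1 - 80) - R = -81 - R)
-4121 - v(71) = -4121 - (-81 - 1*71) = -4121 - (-81 - 71) = -4121 - 1*(-152) = -4121 + 152 = -3969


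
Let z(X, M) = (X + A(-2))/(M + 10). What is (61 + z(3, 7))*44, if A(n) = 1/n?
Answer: 45738/17 ≈ 2690.5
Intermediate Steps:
A(n) = 1/n
z(X, M) = (-½ + X)/(10 + M) (z(X, M) = (X + 1/(-2))/(M + 10) = (X - ½)/(10 + M) = (-½ + X)/(10 + M))
(61 + z(3, 7))*44 = (61 + (-½ + 3)/(10 + 7))*44 = (61 + (5/2)/17)*44 = (61 + (1/17)*(5/2))*44 = (61 + 5/34)*44 = (2079/34)*44 = 45738/17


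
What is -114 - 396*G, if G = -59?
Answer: 23250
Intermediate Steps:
-114 - 396*G = -114 - 396*(-59) = -114 + 23364 = 23250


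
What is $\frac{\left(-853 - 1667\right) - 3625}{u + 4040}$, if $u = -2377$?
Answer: $- \frac{6145}{1663} \approx -3.6951$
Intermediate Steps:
$\frac{\left(-853 - 1667\right) - 3625}{u + 4040} = \frac{\left(-853 - 1667\right) - 3625}{-2377 + 4040} = \frac{-2520 - 3625}{1663} = \left(-6145\right) \frac{1}{1663} = - \frac{6145}{1663}$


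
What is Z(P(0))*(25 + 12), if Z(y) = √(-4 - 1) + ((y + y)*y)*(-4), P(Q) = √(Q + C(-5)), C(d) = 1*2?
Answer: -592 + 37*I*√5 ≈ -592.0 + 82.734*I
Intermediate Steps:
C(d) = 2
P(Q) = √(2 + Q) (P(Q) = √(Q + 2) = √(2 + Q))
Z(y) = -8*y² + I*√5 (Z(y) = √(-5) + ((2*y)*y)*(-4) = I*√5 + (2*y²)*(-4) = I*√5 - 8*y² = -8*y² + I*√5)
Z(P(0))*(25 + 12) = (-8*(√(2 + 0))² + I*√5)*(25 + 12) = (-8*(√2)² + I*√5)*37 = (-8*2 + I*√5)*37 = (-16 + I*√5)*37 = -592 + 37*I*√5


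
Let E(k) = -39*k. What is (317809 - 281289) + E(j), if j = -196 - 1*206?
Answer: 52198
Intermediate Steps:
j = -402 (j = -196 - 206 = -402)
(317809 - 281289) + E(j) = (317809 - 281289) - 39*(-402) = 36520 + 15678 = 52198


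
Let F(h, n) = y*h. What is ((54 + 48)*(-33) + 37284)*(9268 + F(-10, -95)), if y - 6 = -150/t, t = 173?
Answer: 54081708312/173 ≈ 3.1261e+8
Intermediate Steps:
y = 888/173 (y = 6 - 150/173 = 888/173 ≈ 5.1329)
F(h, n) = 888*h/173
((54 + 48)*(-33) + 37284)*(9268 + F(-10, -95)) = ((54 + 48)*(-33) + 37284)*(9268 + (888/173)*(-10)) = (102*(-33) + 37284)*(9268 - 8880/173) = (-3366 + 37284)*(1594484/173) = 33918*(1594484/173) = 54081708312/173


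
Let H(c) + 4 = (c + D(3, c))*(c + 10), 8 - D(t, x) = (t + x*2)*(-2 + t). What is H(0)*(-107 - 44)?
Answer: -6946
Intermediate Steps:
D(t, x) = 8 - (-2 + t)*(t + 2*x) (D(t, x) = 8 - (t + x*2)*(-2 + t) = 8 - (t + 2*x)*(-2 + t) = 8 - (-2 + t)*(t + 2*x))
H(c) = -4 + (5 - c)*(10 + c) (H(c) = -4 + (c + (8 - 1*3² + 2*3 + 4*c - 2*3*c))*(c + 10) = -4 + (c + (8 - 1*9 + 6 + 4*c - 6*c))*(10 + c) = -4 + (c + (8 - 9 + 6 + 4*c - 6*c))*(10 + c) = -4 + (c + (5 - 2*c))*(10 + c) = -4 + (5 - c)*(10 + c))
H(0)*(-107 - 44) = (46 - 1*0² - 5*0)*(-107 - 44) = (46 - 1*0 + 0)*(-151) = (46 + 0 + 0)*(-151) = 46*(-151) = -6946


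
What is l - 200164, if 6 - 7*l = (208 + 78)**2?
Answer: -1482938/7 ≈ -2.1185e+5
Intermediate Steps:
l = -81790/7 (l = 6/7 - (208 + 78)**2/7 = 6/7 - 1/7*286**2 = 6/7 - 1/7*81796 = 6/7 - 81796/7 = -81790/7 ≈ -11684.)
l - 200164 = -81790/7 - 200164 = -1482938/7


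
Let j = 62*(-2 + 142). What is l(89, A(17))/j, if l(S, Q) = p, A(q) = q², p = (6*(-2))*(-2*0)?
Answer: 0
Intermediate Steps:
p = 0 (p = -12*0 = 0)
j = 8680 (j = 62*140 = 8680)
l(S, Q) = 0
l(89, A(17))/j = 0/8680 = 0*(1/8680) = 0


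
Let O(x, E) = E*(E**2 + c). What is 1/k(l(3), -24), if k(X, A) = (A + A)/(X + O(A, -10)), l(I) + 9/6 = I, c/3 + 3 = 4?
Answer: 2057/96 ≈ 21.427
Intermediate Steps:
c = 3 (c = -9 + 3*4 = -9 + 12 = 3)
l(I) = -3/2 + I
O(x, E) = E*(3 + E**2) (O(x, E) = E*(E**2 + 3) = E*(3 + E**2))
k(X, A) = 2*A/(-1030 + X) (k(X, A) = (A + A)/(X - 10*(3 + (-10)**2)) = (2*A)/(X - 10*(3 + 100)) = (2*A)/(X - 10*103) = (2*A)/(X - 1030) = (2*A)/(-1030 + X) = 2*A/(-1030 + X))
1/k(l(3), -24) = 1/(2*(-24)/(-1030 + (-3/2 + 3))) = 1/(2*(-24)/(-1030 + 3/2)) = 1/(2*(-24)/(-2057/2)) = 1/(2*(-24)*(-2/2057)) = 1/(96/2057) = 2057/96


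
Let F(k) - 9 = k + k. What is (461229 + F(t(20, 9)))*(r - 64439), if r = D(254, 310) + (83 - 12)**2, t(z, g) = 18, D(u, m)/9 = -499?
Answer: -29470334586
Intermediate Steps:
D(u, m) = -4491 (D(u, m) = 9*(-499) = -4491)
F(k) = 9 + 2*k (F(k) = 9 + (k + k) = 9 + 2*k)
r = 550 (r = -4491 + (83 - 12)**2 = -4491 + 71**2 = -4491 + 5041 = 550)
(461229 + F(t(20, 9)))*(r - 64439) = (461229 + (9 + 2*18))*(550 - 64439) = (461229 + (9 + 36))*(-63889) = (461229 + 45)*(-63889) = 461274*(-63889) = -29470334586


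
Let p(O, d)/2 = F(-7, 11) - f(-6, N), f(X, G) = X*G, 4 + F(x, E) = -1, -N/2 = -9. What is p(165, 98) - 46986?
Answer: -46780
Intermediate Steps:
N = 18 (N = -2*(-9) = 18)
F(x, E) = -5 (F(x, E) = -4 - 1 = -5)
f(X, G) = G*X
p(O, d) = 206 (p(O, d) = 2*(-5 - 18*(-6)) = 2*(-5 - 1*(-108)) = 2*(-5 + 108) = 2*103 = 206)
p(165, 98) - 46986 = 206 - 46986 = -46780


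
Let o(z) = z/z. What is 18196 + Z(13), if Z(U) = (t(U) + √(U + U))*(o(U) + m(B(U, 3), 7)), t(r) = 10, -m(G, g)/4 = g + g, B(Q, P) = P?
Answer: 17646 - 55*√26 ≈ 17366.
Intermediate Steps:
m(G, g) = -8*g (m(G, g) = -4*(g + g) = -8*g)
o(z) = 1
Z(U) = -550 - 55*√2*√U (Z(U) = (10 + √(U + U))*(1 - 8*7) = (10 + √(2*U))*(1 - 56) = (10 + √2*√U)*(-55) = -550 - 55*√2*√U)
18196 + Z(13) = 18196 + (-550 - 55*√2*√13) = 18196 + (-550 - 55*√26) = 17646 - 55*√26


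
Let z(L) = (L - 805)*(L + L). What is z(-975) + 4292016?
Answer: 7763016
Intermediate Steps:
z(L) = 2*L*(-805 + L) (z(L) = (-805 + L)*(2*L) = 2*L*(-805 + L))
z(-975) + 4292016 = 2*(-975)*(-805 - 975) + 4292016 = 2*(-975)*(-1780) + 4292016 = 3471000 + 4292016 = 7763016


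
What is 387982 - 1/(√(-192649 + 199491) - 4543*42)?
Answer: 642055941802387/1654860127 + √6842/36406922794 ≈ 3.8798e+5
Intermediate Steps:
387982 - 1/(√(-192649 + 199491) - 4543*42) = 387982 - 1/(√6842 - 190806) = 387982 - 1/(-190806 + √6842)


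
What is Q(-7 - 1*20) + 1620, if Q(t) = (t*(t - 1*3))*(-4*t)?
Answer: 89100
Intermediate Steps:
Q(t) = -4*t**2*(-3 + t) (Q(t) = (t*(t - 3))*(-4*t) = (t*(-3 + t))*(-4*t) = -4*t**2*(-3 + t))
Q(-7 - 1*20) + 1620 = 4*(-7 - 1*20)**2*(3 - (-7 - 1*20)) + 1620 = 4*(-7 - 20)**2*(3 - (-7 - 20)) + 1620 = 4*(-27)**2*(3 - 1*(-27)) + 1620 = 4*729*(3 + 27) + 1620 = 4*729*30 + 1620 = 87480 + 1620 = 89100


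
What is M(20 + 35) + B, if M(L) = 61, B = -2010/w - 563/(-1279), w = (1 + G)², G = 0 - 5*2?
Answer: 1264784/34533 ≈ 36.625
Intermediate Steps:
G = -10 (G = 0 - 10 = -10)
w = 81 (w = (1 - 10)² = (-9)² = 81)
B = -841729/34533 (B = -2010/81 - 563/(-1279) = -2010*1/81 - 563*(-1/1279) = -670/27 + 563/1279 = -841729/34533 ≈ -24.375)
M(20 + 35) + B = 61 - 841729/34533 = 1264784/34533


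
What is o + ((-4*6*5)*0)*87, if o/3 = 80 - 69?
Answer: 33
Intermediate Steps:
o = 33 (o = 3*(80 - 69) = 3*11 = 33)
o + ((-4*6*5)*0)*87 = 33 + ((-4*6*5)*0)*87 = 33 + (-24*5*0)*87 = 33 - 120*0*87 = 33 + 0*87 = 33 + 0 = 33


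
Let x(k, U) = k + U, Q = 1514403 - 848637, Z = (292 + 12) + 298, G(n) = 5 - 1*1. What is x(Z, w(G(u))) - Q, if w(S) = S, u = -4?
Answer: -665160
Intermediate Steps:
G(n) = 4 (G(n) = 5 - 1 = 4)
Z = 602 (Z = 304 + 298 = 602)
Q = 665766
x(k, U) = U + k
x(Z, w(G(u))) - Q = (4 + 602) - 1*665766 = 606 - 665766 = -665160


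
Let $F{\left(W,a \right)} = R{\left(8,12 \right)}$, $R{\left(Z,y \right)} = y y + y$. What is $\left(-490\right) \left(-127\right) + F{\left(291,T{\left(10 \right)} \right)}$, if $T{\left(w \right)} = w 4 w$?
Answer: $62386$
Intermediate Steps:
$R{\left(Z,y \right)} = y + y^{2}$ ($R{\left(Z,y \right)} = y^{2} + y = y + y^{2}$)
$T{\left(w \right)} = 4 w^{2}$ ($T{\left(w \right)} = 4 w w = 4 w^{2}$)
$F{\left(W,a \right)} = 156$ ($F{\left(W,a \right)} = 12 \left(1 + 12\right) = 12 \cdot 13 = 156$)
$\left(-490\right) \left(-127\right) + F{\left(291,T{\left(10 \right)} \right)} = \left(-490\right) \left(-127\right) + 156 = 62230 + 156 = 62386$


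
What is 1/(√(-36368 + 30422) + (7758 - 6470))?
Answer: 644/832445 - I*√5946/1664890 ≈ 0.00077362 - 4.6316e-5*I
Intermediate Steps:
1/(√(-36368 + 30422) + (7758 - 6470)) = 1/(√(-5946) + 1288) = 1/(I*√5946 + 1288) = 1/(1288 + I*√5946)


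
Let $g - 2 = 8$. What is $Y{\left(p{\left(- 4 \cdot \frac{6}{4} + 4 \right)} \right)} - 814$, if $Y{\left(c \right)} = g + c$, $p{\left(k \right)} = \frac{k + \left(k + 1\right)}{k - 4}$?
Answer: $- \frac{1607}{2} \approx -803.5$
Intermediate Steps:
$g = 10$ ($g = 2 + 8 = 10$)
$p{\left(k \right)} = \frac{1 + 2 k}{-4 + k}$ ($p{\left(k \right)} = \frac{k + \left(1 + k\right)}{-4 + k} = \frac{1 + 2 k}{-4 + k}$)
$Y{\left(c \right)} = 10 + c$
$Y{\left(p{\left(- 4 \cdot \frac{6}{4} + 4 \right)} \right)} - 814 = \left(10 + \frac{1 + 2 \left(- 4 \cdot \frac{6}{4} + 4\right)}{-4 + \left(- 4 \cdot \frac{6}{4} + 4\right)}\right) - 814 = \left(10 + \frac{1 + 2 \left(- 4 \cdot 6 \cdot \frac{1}{4} + 4\right)}{-4 + \left(- 4 \cdot 6 \cdot \frac{1}{4} + 4\right)}\right) - 814 = \left(10 + \frac{1 + 2 \left(\left(-4\right) \frac{3}{2} + 4\right)}{-4 + \left(\left(-4\right) \frac{3}{2} + 4\right)}\right) - 814 = \left(10 + \frac{1 + 2 \left(-6 + 4\right)}{-4 + \left(-6 + 4\right)}\right) - 814 = \left(10 + \frac{1 + 2 \left(-2\right)}{-4 - 2}\right) - 814 = \left(10 + \frac{1 - 4}{-6}\right) - 814 = \left(10 - - \frac{1}{2}\right) - 814 = \left(10 + \frac{1}{2}\right) - 814 = \frac{21}{2} - 814 = - \frac{1607}{2}$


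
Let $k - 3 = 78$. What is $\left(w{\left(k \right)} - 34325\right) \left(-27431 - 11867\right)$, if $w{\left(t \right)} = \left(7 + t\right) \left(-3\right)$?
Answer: $1359278522$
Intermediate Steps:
$k = 81$ ($k = 3 + 78 = 81$)
$w{\left(t \right)} = -21 - 3 t$
$\left(w{\left(k \right)} - 34325\right) \left(-27431 - 11867\right) = \left(\left(-21 - 243\right) - 34325\right) \left(-27431 - 11867\right) = \left(\left(-21 - 243\right) - 34325\right) \left(-39298\right) = \left(-264 - 34325\right) \left(-39298\right) = \left(-34589\right) \left(-39298\right) = 1359278522$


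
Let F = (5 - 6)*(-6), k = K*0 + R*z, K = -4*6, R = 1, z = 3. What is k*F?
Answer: 18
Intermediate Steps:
K = -24
k = 3 (k = -24*0 + 1*3 = 0 + 3 = 3)
F = 6 (F = -1*(-6) = 6)
k*F = 3*6 = 18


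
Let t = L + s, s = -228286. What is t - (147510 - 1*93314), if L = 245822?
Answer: -36660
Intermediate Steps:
t = 17536 (t = 245822 - 228286 = 17536)
t - (147510 - 1*93314) = 17536 - (147510 - 1*93314) = 17536 - (147510 - 93314) = 17536 - 1*54196 = 17536 - 54196 = -36660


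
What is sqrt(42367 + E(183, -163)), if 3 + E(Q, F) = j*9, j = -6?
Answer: sqrt(42310) ≈ 205.69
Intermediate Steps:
E(Q, F) = -57 (E(Q, F) = -3 - 6*9 = -3 - 54 = -57)
sqrt(42367 + E(183, -163)) = sqrt(42367 - 57) = sqrt(42310)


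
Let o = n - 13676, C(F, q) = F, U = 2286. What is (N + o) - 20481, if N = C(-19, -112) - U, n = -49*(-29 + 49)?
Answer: -37442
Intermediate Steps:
n = -980 (n = -49*20 = -980)
N = -2305 (N = -19 - 1*2286 = -19 - 2286 = -2305)
o = -14656 (o = -980 - 13676 = -14656)
(N + o) - 20481 = (-2305 - 14656) - 20481 = -16961 - 20481 = -37442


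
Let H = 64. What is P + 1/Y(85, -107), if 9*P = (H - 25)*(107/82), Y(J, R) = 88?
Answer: 61327/10824 ≈ 5.6658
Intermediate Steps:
P = 1391/246 (P = ((64 - 25)*(107/82))/9 = (39*(107*(1/82)))/9 = (39*(107/82))/9 = (⅑)*(4173/82) = 1391/246 ≈ 5.6545)
P + 1/Y(85, -107) = 1391/246 + 1/88 = 61327/10824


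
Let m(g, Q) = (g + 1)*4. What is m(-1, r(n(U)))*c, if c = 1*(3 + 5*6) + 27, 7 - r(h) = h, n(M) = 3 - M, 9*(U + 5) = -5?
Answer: 0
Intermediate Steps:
U = -50/9 (U = -5 + (⅑)*(-5) = -5 - 5/9 = -50/9 ≈ -5.5556)
r(h) = 7 - h
m(g, Q) = 4 + 4*g (m(g, Q) = (1 + g)*4 = 4 + 4*g)
c = 60 (c = 1*(3 + 30) + 27 = 1*33 + 27 = 33 + 27 = 60)
m(-1, r(n(U)))*c = (4 + 4*(-1))*60 = (4 - 4)*60 = 0*60 = 0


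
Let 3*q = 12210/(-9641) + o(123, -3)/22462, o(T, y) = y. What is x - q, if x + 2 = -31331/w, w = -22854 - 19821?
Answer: -7796371795523/9241533359850 ≈ -0.84362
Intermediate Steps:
w = -42675
x = -54019/42675 (x = -2 - 31331/(-42675) = -2 - 31331*(-1/42675) = -2 + 31331/42675 = -54019/42675 ≈ -1.2658)
q = -91429981/216556142 (q = (12210/(-9641) - 3/22462)/3 = (12210*(-1/9641) - 3*1/22462)/3 = (-12210/9641 - 3/22462)/3 = (⅓)*(-274289943/216556142) = -91429981/216556142 ≈ -0.42220)
x - q = -54019/42675 - 1*(-91429981/216556142) = -54019/42675 + 91429981/216556142 = -7796371795523/9241533359850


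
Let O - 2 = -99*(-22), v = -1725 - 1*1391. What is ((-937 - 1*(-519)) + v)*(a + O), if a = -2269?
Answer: 314526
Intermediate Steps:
v = -3116 (v = -1725 - 1391 = -3116)
O = 2180 (O = 2 - 99*(-22) = 2 + 2178 = 2180)
((-937 - 1*(-519)) + v)*(a + O) = ((-937 - 1*(-519)) - 3116)*(-2269 + 2180) = ((-937 + 519) - 3116)*(-89) = (-418 - 3116)*(-89) = -3534*(-89) = 314526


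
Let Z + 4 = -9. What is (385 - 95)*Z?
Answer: -3770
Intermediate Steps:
Z = -13 (Z = -4 - 9 = -13)
(385 - 95)*Z = (385 - 95)*(-13) = 290*(-13) = -3770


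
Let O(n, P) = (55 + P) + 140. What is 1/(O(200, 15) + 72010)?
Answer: 1/72220 ≈ 1.3847e-5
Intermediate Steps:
O(n, P) = 195 + P
1/(O(200, 15) + 72010) = 1/((195 + 15) + 72010) = 1/(210 + 72010) = 1/72220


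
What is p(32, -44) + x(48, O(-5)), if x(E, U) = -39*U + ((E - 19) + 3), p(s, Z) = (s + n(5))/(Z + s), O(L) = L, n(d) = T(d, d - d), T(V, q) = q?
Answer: 673/3 ≈ 224.33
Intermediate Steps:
n(d) = 0 (n(d) = d - d = 0)
p(s, Z) = s/(Z + s) (p(s, Z) = (s + 0)/(Z + s) = s/(Z + s))
x(E, U) = -16 + E - 39*U (x(E, U) = -39*U + ((-19 + E) + 3) = -39*U + (-16 + E) = -16 + E - 39*U)
p(32, -44) + x(48, O(-5)) = 32/(-44 + 32) + (-16 + 48 - 39*(-5)) = 32/(-12) + (-16 + 48 + 195) = 32*(-1/12) + 227 = -8/3 + 227 = 673/3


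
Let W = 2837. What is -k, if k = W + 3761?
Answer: -6598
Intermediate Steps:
k = 6598 (k = 2837 + 3761 = 6598)
-k = -1*6598 = -6598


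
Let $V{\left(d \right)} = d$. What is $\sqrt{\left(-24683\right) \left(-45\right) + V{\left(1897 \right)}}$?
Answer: $2 \sqrt{278158} \approx 1054.8$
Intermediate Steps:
$\sqrt{\left(-24683\right) \left(-45\right) + V{\left(1897 \right)}} = \sqrt{\left(-24683\right) \left(-45\right) + 1897} = \sqrt{1110735 + 1897} = \sqrt{1112632} = 2 \sqrt{278158}$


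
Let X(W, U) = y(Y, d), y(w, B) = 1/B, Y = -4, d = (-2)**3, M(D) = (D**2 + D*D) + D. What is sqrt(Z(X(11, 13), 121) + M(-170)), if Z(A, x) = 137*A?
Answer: sqrt(921806)/4 ≈ 240.03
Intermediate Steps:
M(D) = D + 2*D**2 (M(D) = (D**2 + D**2) + D = 2*D**2 + D = D + 2*D**2)
d = -8
X(W, U) = -1/8 (X(W, U) = 1/(-8) = -1/8)
sqrt(Z(X(11, 13), 121) + M(-170)) = sqrt(137*(-1/8) - 170*(1 + 2*(-170))) = sqrt(-137/8 - 170*(1 - 340)) = sqrt(-137/8 - 170*(-339)) = sqrt(-137/8 + 57630) = sqrt(460903/8) = sqrt(921806)/4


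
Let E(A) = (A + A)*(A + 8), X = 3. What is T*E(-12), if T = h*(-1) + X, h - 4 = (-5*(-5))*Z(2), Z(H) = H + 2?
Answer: -9696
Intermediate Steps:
Z(H) = 2 + H
h = 104 (h = 4 + (-5*(-5))*(2 + 2) = 4 + 25*4 = 4 + 100 = 104)
E(A) = 2*A*(8 + A) (E(A) = (2*A)*(8 + A) = 2*A*(8 + A))
T = -101 (T = 104*(-1) + 3 = -104 + 3 = -101)
T*E(-12) = -202*(-12)*(8 - 12) = -202*(-12)*(-4) = -101*96 = -9696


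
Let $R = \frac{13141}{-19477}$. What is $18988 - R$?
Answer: $\frac{369842417}{19477} \approx 18989.0$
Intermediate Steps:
$R = - \frac{13141}{19477}$ ($R = 13141 \left(- \frac{1}{19477}\right) = - \frac{13141}{19477} \approx -0.67469$)
$18988 - R = 18988 - - \frac{13141}{19477} = 18988 + \frac{13141}{19477} = \frac{369842417}{19477}$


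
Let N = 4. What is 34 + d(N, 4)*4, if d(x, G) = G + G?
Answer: 66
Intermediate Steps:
d(x, G) = 2*G
34 + d(N, 4)*4 = 34 + (2*4)*4 = 34 + 8*4 = 34 + 32 = 66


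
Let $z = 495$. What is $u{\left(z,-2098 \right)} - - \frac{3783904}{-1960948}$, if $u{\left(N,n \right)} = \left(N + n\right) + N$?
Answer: $- \frac{544128572}{490237} \approx -1109.9$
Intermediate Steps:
$u{\left(N,n \right)} = n + 2 N$
$u{\left(z,-2098 \right)} - - \frac{3783904}{-1960948} = \left(-2098 + 2 \cdot 495\right) - - \frac{3783904}{-1960948} = \left(-2098 + 990\right) - \left(-3783904\right) \left(- \frac{1}{1960948}\right) = -1108 - \frac{945976}{490237} = - \frac{544128572}{490237}$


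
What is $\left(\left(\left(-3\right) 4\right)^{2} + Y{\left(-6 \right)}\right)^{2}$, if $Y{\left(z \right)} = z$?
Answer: $19044$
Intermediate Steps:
$\left(\left(\left(-3\right) 4\right)^{2} + Y{\left(-6 \right)}\right)^{2} = \left(\left(\left(-3\right) 4\right)^{2} - 6\right)^{2} = \left(\left(-12\right)^{2} - 6\right)^{2} = \left(144 - 6\right)^{2} = 138^{2} = 19044$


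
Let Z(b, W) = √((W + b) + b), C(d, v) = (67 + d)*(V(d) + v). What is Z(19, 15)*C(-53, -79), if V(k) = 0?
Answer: -1106*√53 ≈ -8051.8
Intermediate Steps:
C(d, v) = v*(67 + d) (C(d, v) = (67 + d)*(0 + v) = (67 + d)*v = v*(67 + d))
Z(b, W) = √(W + 2*b)
Z(19, 15)*C(-53, -79) = √(15 + 2*19)*(-79*(67 - 53)) = √(15 + 38)*(-79*14) = √53*(-1106) = -1106*√53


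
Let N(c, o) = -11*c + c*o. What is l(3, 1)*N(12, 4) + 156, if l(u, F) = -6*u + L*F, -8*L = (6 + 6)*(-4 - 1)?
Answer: 1038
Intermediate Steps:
L = 15/2 (L = -(6 + 6)*(-4 - 1)/8 = -3*(-5)/2 = -1/8*(-60) = 15/2 ≈ 7.5000)
l(u, F) = -6*u + 15*F/2
l(3, 1)*N(12, 4) + 156 = (-6*3 + (15/2)*1)*(12*(-11 + 4)) + 156 = (-18 + 15/2)*(12*(-7)) + 156 = -21/2*(-84) + 156 = 882 + 156 = 1038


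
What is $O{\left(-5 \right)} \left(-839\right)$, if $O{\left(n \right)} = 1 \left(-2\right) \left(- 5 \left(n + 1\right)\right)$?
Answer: $33560$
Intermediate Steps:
$O{\left(n \right)} = 10 + 10 n$ ($O{\left(n \right)} = - 2 \left(- 5 \left(1 + n\right)\right) = - 2 \left(-5 - 5 n\right) = 10 + 10 n$)
$O{\left(-5 \right)} \left(-839\right) = \left(10 + 10 \left(-5\right)\right) \left(-839\right) = \left(10 - 50\right) \left(-839\right) = \left(-40\right) \left(-839\right) = 33560$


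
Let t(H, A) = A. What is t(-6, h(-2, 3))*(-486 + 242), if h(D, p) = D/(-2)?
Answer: -244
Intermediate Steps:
h(D, p) = -D/2 (h(D, p) = D*(-1/2) = -D/2)
t(-6, h(-2, 3))*(-486 + 242) = (-1/2*(-2))*(-486 + 242) = 1*(-244) = -244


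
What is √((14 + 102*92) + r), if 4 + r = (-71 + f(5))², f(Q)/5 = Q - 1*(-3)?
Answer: √10355 ≈ 101.76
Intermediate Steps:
f(Q) = 15 + 5*Q (f(Q) = 5*(Q - 1*(-3)) = 5*(Q + 3) = 5*(3 + Q) = 15 + 5*Q)
r = 957 (r = -4 + (-71 + (15 + 5*5))² = -4 + (-71 + (15 + 25))² = -4 + (-71 + 40)² = -4 + (-31)² = -4 + 961 = 957)
√((14 + 102*92) + r) = √((14 + 102*92) + 957) = √((14 + 9384) + 957) = √(9398 + 957) = √10355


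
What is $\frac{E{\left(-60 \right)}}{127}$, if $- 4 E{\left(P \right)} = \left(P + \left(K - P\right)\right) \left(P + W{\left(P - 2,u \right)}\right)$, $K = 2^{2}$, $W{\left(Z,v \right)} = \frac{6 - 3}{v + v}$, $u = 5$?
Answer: $\frac{597}{1270} \approx 0.47008$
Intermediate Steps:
$W{\left(Z,v \right)} = \frac{3}{2 v}$
$K = 4$
$E{\left(P \right)} = - \frac{3}{10} - P$ ($E{\left(P \right)} = - \frac{\left(P - \left(-4 + P\right)\right) \left(P + \frac{3}{2 \cdot 5}\right)}{4} = - \frac{4 \left(P + \frac{3}{2} \cdot \frac{1}{5}\right)}{4} = - \frac{4 \left(P + \frac{3}{10}\right)}{4} = - \frac{4 \left(\frac{3}{10} + P\right)}{4} = - \frac{\frac{6}{5} + 4 P}{4} = - \frac{3}{10} - P$)
$\frac{E{\left(-60 \right)}}{127} = \frac{- \frac{3}{10} - -60}{127} = \left(- \frac{3}{10} + 60\right) \frac{1}{127} = \frac{597}{10} \cdot \frac{1}{127} = \frac{597}{1270}$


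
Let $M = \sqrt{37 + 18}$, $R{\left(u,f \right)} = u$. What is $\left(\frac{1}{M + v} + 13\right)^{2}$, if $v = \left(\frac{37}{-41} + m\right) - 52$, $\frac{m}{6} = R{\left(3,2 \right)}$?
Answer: $\frac{160786331637776}{955805388409} - \frac{42630676067 \sqrt{55}}{1911610776818} \approx 168.06$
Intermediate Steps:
$m = 18$ ($m = 6 \cdot 3 = 18$)
$M = \sqrt{55} \approx 7.4162$
$v = - \frac{1431}{41}$ ($v = \left(\frac{37}{-41} + 18\right) - 52 = \left(37 \left(- \frac{1}{41}\right) + 18\right) - 52 = \left(- \frac{37}{41} + 18\right) - 52 = \frac{701}{41} - 52 = - \frac{1431}{41} \approx -34.902$)
$\left(\frac{1}{M + v} + 13\right)^{2} = \left(\frac{1}{\sqrt{55} - \frac{1431}{41}} + 13\right)^{2} = \left(\frac{1}{- \frac{1431}{41} + \sqrt{55}} + 13\right)^{2} = \left(13 + \frac{1}{- \frac{1431}{41} + \sqrt{55}}\right)^{2}$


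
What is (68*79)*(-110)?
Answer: -590920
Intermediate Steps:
(68*79)*(-110) = 5372*(-110) = -590920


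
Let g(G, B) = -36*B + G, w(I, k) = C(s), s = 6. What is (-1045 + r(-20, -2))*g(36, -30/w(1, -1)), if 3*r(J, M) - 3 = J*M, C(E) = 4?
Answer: -315384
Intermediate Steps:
w(I, k) = 4
g(G, B) = G - 36*B
r(J, M) = 1 + J*M/3 (r(J, M) = 1 + (J*M)/3 = 1 + J*M/3)
(-1045 + r(-20, -2))*g(36, -30/w(1, -1)) = (-1045 + (1 + (⅓)*(-20)*(-2)))*(36 - (-1080)/4) = (-1045 + (1 + 40/3))*(36 - (-1080)/4) = (-1045 + 43/3)*(36 - 36*(-15/2)) = -3092*(36 + 270)/3 = -3092/3*306 = -315384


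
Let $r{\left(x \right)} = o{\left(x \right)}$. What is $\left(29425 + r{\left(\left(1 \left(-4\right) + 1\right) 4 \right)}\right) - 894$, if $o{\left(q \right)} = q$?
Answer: $28519$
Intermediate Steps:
$r{\left(x \right)} = x$
$\left(29425 + r{\left(\left(1 \left(-4\right) + 1\right) 4 \right)}\right) - 894 = \left(29425 + \left(1 \left(-4\right) + 1\right) 4\right) - 894 = \left(29425 + \left(-4 + 1\right) 4\right) - 894 = \left(29425 - 12\right) - 894 = 29413 - 894 = 28519$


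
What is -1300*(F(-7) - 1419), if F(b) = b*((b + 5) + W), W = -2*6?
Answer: 1717300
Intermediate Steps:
W = -12
F(b) = b*(-7 + b) (F(b) = b*((b + 5) - 12) = b*((5 + b) - 12) = b*(-7 + b))
-1300*(F(-7) - 1419) = -1300*(-7*(-7 - 7) - 1419) = -1300*(-7*(-14) - 1419) = -1300*(98 - 1419) = -1300*(-1321) = 1717300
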